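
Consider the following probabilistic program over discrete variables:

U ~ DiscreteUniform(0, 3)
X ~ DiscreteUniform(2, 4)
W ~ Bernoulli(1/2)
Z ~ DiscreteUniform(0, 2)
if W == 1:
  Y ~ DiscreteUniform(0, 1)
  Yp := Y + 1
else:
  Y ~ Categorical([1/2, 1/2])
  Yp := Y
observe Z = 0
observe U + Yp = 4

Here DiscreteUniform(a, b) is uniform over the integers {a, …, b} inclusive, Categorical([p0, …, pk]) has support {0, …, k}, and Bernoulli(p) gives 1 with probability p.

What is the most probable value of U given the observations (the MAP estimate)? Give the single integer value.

Enumerate traces; 9 have nonzero weight after conditioning:
  (U=2, X=2, W=1, Z=0, Y=1) weight 1/144
  (U=2, X=3, W=1, Z=0, Y=1) weight 1/144
  (U=2, X=4, W=1, Z=0, Y=1) weight 1/144
  (U=3, X=2, W=0, Z=0, Y=1) weight 1/144
  (U=3, X=2, W=1, Z=0, Y=0) weight 1/144
  (U=3, X=3, W=0, Z=0, Y=1) weight 1/144
  (U=3, X=3, W=1, Z=0, Y=0) weight 1/144
  (U=3, X=4, W=0, Z=0, Y=1) weight 1/144
  … 1 more
Group by U:
  weight(U=2) = 1/48
  weight(U=3) = 1/24
Total weight = 1/48 + 1/24 = 1/16
P(U=2 | obs) = 1/48 / 1/16 = 1/3
P(U=3 | obs) = 1/24 / 1/16 = 2/3
argmax = 3

argmax_v P(U = v | obs) = 3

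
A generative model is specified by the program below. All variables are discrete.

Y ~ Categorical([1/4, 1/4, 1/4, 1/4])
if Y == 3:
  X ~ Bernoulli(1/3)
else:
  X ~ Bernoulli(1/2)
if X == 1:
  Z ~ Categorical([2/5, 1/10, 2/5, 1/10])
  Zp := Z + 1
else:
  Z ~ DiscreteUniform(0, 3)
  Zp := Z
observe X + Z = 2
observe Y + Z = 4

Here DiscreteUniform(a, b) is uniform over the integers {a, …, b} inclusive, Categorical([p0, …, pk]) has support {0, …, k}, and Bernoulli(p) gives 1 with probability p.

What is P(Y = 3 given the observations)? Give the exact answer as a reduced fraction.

P(Y = 3 | obs) = 4/19

Enumerate traces; 2 have nonzero weight after conditioning:
  (Y=2, X=0, Z=2) weight 1/32
  (Y=3, X=1, Z=1) weight 1/120
Group by Y:
  weight(Y=2) = 1/32
  weight(Y=3) = 1/120
Total weight = 1/32 + 1/120 = 19/480
P(Y=2 | obs) = 1/32 / 19/480 = 15/19
P(Y=3 | obs) = 1/120 / 19/480 = 4/19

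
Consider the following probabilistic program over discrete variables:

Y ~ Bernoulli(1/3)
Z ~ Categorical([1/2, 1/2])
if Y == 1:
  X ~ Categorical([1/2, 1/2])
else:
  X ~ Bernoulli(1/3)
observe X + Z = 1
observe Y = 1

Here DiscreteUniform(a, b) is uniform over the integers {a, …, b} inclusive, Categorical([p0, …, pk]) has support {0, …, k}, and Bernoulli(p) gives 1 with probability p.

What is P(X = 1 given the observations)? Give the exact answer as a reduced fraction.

P(X = 1 | obs) = 1/2

Enumerate traces; 2 have nonzero weight after conditioning:
  (Y=1, Z=0, X=1) weight 1/12
  (Y=1, Z=1, X=0) weight 1/12
Group by X:
  weight(X=0) = 1/12
  weight(X=1) = 1/12
Total weight = 1/12 + 1/12 = 1/6
P(X=0 | obs) = 1/12 / 1/6 = 1/2
P(X=1 | obs) = 1/12 / 1/6 = 1/2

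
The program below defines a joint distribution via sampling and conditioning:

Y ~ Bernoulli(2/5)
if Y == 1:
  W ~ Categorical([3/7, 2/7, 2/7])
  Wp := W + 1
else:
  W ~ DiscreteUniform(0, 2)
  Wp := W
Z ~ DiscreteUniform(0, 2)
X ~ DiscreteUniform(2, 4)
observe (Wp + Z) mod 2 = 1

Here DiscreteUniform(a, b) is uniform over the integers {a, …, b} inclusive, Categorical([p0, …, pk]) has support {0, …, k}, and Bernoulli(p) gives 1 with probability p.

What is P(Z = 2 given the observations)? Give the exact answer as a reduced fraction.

P(Z = 2 | obs) = 17/52

Enumerate traces; 27 have nonzero weight after conditioning:
  (Y=0, W=0, Z=1, X=2) weight 1/45
  (Y=0, W=0, Z=1, X=3) weight 1/45
  (Y=0, W=0, Z=1, X=4) weight 1/45
  (Y=0, W=1, Z=0, X=2) weight 1/45
  (Y=0, W=1, Z=0, X=3) weight 1/45
  (Y=0, W=1, Z=0, X=4) weight 1/45
  (Y=0, W=1, Z=2, X=2) weight 1/45
  (Y=0, W=1, Z=2, X=3) weight 1/45
  … 19 more
Group by Z:
  weight(Z=0) = 17/105
  weight(Z=1) = 6/35
  weight(Z=2) = 17/105
Total weight = 17/105 + 6/35 + 17/105 = 52/105
P(Z=0 | obs) = 17/105 / 52/105 = 17/52
P(Z=1 | obs) = 6/35 / 52/105 = 9/26
P(Z=2 | obs) = 17/105 / 52/105 = 17/52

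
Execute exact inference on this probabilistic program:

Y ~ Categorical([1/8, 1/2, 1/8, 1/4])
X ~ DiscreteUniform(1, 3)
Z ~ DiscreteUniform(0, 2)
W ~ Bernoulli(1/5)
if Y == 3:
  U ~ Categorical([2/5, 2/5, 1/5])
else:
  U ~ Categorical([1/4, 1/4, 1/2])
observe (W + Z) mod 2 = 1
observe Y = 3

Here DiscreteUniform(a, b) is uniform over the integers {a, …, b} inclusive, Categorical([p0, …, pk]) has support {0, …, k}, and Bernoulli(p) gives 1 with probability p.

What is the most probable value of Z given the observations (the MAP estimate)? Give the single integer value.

Enumerate traces; 27 have nonzero weight after conditioning:
  (Y=3, X=1, Z=0, W=1, U=0) weight 1/450
  (Y=3, X=1, Z=0, W=1, U=1) weight 1/450
  (Y=3, X=1, Z=0, W=1, U=2) weight 1/900
  (Y=3, X=1, Z=1, W=0, U=0) weight 2/225
  (Y=3, X=1, Z=1, W=0, U=1) weight 2/225
  (Y=3, X=1, Z=1, W=0, U=2) weight 1/225
  (Y=3, X=1, Z=2, W=1, U=0) weight 1/450
  (Y=3, X=1, Z=2, W=1, U=1) weight 1/450
  … 19 more
Group by Z:
  weight(Z=0) = 1/60
  weight(Z=1) = 1/15
  weight(Z=2) = 1/60
Total weight = 1/60 + 1/15 + 1/60 = 1/10
P(Z=0 | obs) = 1/60 / 1/10 = 1/6
P(Z=1 | obs) = 1/15 / 1/10 = 2/3
P(Z=2 | obs) = 1/60 / 1/10 = 1/6
argmax = 1

argmax_v P(Z = v | obs) = 1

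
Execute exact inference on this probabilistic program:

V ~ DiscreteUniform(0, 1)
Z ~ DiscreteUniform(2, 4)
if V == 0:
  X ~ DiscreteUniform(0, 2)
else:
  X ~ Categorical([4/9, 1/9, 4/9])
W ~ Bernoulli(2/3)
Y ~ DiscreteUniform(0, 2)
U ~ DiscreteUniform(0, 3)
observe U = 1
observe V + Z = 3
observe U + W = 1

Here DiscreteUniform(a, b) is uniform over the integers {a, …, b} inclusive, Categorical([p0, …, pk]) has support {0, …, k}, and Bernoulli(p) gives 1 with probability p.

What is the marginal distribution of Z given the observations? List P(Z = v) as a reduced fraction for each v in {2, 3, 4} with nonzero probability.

Enumerate traces; 18 have nonzero weight after conditioning:
  (V=0, Z=3, X=0, W=0, Y=0, U=1) weight 1/648
  (V=0, Z=3, X=0, W=0, Y=1, U=1) weight 1/648
  (V=0, Z=3, X=0, W=0, Y=2, U=1) weight 1/648
  (V=0, Z=3, X=1, W=0, Y=0, U=1) weight 1/648
  (V=0, Z=3, X=1, W=0, Y=1, U=1) weight 1/648
  (V=0, Z=3, X=1, W=0, Y=2, U=1) weight 1/648
  (V=0, Z=3, X=2, W=0, Y=0, U=1) weight 1/648
  (V=0, Z=3, X=2, W=0, Y=1, U=1) weight 1/648
  (V=1, Z=2, X=0, W=0, Y=0, U=1) weight 1/486
  … 9 more
Group by Z:
  weight(Z=2) = 1/72
  weight(Z=3) = 1/72
Total weight = 1/72 + 1/72 = 1/36
P(Z=2 | obs) = 1/72 / 1/36 = 1/2
P(Z=3 | obs) = 1/72 / 1/36 = 1/2

P(Z=2) = 1/2, P(Z=3) = 1/2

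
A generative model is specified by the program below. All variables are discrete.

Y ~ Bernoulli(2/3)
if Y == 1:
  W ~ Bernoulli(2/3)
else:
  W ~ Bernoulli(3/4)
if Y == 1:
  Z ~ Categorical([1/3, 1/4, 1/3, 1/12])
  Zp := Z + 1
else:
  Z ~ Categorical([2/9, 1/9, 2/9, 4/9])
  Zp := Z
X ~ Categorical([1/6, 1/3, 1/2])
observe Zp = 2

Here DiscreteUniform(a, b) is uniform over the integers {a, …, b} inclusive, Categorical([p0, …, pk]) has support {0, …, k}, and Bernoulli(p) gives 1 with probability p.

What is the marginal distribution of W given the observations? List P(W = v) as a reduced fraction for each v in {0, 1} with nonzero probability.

Enumerate traces; 12 have nonzero weight after conditioning:
  (Y=0, W=0, Z=2, X=0) weight 1/324
  (Y=0, W=0, Z=2, X=1) weight 1/162
  (Y=0, W=0, Z=2, X=2) weight 1/108
  (Y=0, W=1, Z=2, X=0) weight 1/108
  (Y=0, W=1, Z=2, X=1) weight 1/54
  (Y=0, W=1, Z=2, X=2) weight 1/36
  (Y=1, W=0, Z=1, X=0) weight 1/108
  (Y=1, W=0, Z=1, X=1) weight 1/54
  … 4 more
Group by W:
  weight(W=0) = 2/27
  weight(W=1) = 1/6
Total weight = 2/27 + 1/6 = 13/54
P(W=0 | obs) = 2/27 / 13/54 = 4/13
P(W=1 | obs) = 1/6 / 13/54 = 9/13

P(W=0) = 4/13, P(W=1) = 9/13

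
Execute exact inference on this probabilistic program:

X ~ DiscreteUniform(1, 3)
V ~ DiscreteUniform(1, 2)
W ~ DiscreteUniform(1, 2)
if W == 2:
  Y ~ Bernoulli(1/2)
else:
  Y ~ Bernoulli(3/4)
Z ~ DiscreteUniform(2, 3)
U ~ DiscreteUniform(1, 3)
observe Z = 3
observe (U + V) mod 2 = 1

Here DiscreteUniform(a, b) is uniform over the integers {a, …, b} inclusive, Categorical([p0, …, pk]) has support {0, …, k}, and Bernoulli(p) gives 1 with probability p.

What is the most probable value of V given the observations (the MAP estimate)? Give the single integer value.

Enumerate traces; 36 have nonzero weight after conditioning:
  (X=1, V=1, W=1, Y=0, Z=3, U=2) weight 1/288
  (X=1, V=1, W=1, Y=1, Z=3, U=2) weight 1/96
  (X=1, V=1, W=2, Y=0, Z=3, U=2) weight 1/144
  (X=1, V=1, W=2, Y=1, Z=3, U=2) weight 1/144
  (X=1, V=2, W=1, Y=0, Z=3, U=1) weight 1/288
  (X=1, V=2, W=1, Y=0, Z=3, U=3) weight 1/288
  (X=1, V=2, W=1, Y=1, Z=3, U=1) weight 1/96
  (X=1, V=2, W=1, Y=1, Z=3, U=3) weight 1/96
  … 28 more
Group by V:
  weight(V=1) = 1/12
  weight(V=2) = 1/6
Total weight = 1/12 + 1/6 = 1/4
P(V=1 | obs) = 1/12 / 1/4 = 1/3
P(V=2 | obs) = 1/6 / 1/4 = 2/3
argmax = 2

argmax_v P(V = v | obs) = 2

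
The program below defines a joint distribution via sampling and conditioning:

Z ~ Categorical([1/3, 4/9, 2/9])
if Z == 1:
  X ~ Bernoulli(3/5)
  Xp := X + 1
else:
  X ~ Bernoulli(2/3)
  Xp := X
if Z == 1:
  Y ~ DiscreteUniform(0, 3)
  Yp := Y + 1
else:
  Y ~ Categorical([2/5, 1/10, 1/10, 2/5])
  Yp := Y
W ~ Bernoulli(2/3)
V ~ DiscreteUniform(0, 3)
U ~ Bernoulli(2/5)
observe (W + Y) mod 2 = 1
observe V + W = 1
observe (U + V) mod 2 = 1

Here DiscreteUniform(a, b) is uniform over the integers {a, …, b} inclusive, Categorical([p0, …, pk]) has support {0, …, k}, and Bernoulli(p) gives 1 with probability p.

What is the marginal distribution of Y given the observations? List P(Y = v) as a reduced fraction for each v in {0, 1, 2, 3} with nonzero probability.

Enumerate traces; 24 have nonzero weight after conditioning:
  (Z=0, X=0, Y=0, W=1, V=0, U=1) weight 2/675
  (Z=0, X=0, Y=1, W=0, V=1, U=0) weight 1/1800
  (Z=0, X=0, Y=2, W=1, V=0, U=1) weight 1/1350
  (Z=0, X=0, Y=3, W=0, V=1, U=0) weight 1/450
  (Z=0, X=1, Y=0, W=1, V=0, U=1) weight 4/675
  (Z=0, X=1, Y=1, W=0, V=1, U=0) weight 1/900
  (Z=0, X=1, Y=2, W=1, V=0, U=1) weight 1/675
  (Z=0, X=1, Y=3, W=0, V=1, U=0) weight 1/225
  … 16 more
Group by Y:
  weight(Y=0) = 1/45
  weight(Y=1) = 1/120
  weight(Y=2) = 1/90
  weight(Y=3) = 1/60
Total weight = 1/45 + 1/120 + 1/90 + 1/60 = 7/120
P(Y=0 | obs) = 1/45 / 7/120 = 8/21
P(Y=1 | obs) = 1/120 / 7/120 = 1/7
P(Y=2 | obs) = 1/90 / 7/120 = 4/21
P(Y=3 | obs) = 1/60 / 7/120 = 2/7

P(Y=0) = 8/21, P(Y=1) = 1/7, P(Y=2) = 4/21, P(Y=3) = 2/7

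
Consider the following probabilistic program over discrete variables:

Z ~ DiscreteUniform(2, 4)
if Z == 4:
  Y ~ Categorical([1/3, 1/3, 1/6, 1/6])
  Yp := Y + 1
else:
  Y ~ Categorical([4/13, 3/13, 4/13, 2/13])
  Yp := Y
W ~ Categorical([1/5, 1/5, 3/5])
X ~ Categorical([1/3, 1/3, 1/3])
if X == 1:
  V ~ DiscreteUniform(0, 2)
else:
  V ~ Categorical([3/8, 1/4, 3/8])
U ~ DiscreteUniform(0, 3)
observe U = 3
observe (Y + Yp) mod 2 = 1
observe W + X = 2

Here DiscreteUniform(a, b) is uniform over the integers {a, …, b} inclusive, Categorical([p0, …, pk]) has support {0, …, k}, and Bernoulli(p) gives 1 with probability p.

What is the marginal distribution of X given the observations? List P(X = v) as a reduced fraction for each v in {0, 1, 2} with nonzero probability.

P(X=0) = 3/5, P(X=1) = 1/5, P(X=2) = 1/5

Enumerate traces; 36 have nonzero weight after conditioning:
  (Z=4, Y=0, W=0, X=2, V=0, U=3) weight 1/1440
  (Z=4, Y=0, W=0, X=2, V=1, U=3) weight 1/2160
  (Z=4, Y=0, W=0, X=2, V=2, U=3) weight 1/1440
  (Z=4, Y=0, W=1, X=1, V=0, U=3) weight 1/1620
  (Z=4, Y=0, W=1, X=1, V=1, U=3) weight 1/1620
  (Z=4, Y=0, W=1, X=1, V=2, U=3) weight 1/1620
  (Z=4, Y=0, W=2, X=0, V=0, U=3) weight 1/480
  (Z=4, Y=0, W=2, X=0, V=1, U=3) weight 1/720
  … 28 more
Group by X:
  weight(X=0) = 1/60
  weight(X=1) = 1/180
  weight(X=2) = 1/180
Total weight = 1/60 + 1/180 + 1/180 = 1/36
P(X=0 | obs) = 1/60 / 1/36 = 3/5
P(X=1 | obs) = 1/180 / 1/36 = 1/5
P(X=2 | obs) = 1/180 / 1/36 = 1/5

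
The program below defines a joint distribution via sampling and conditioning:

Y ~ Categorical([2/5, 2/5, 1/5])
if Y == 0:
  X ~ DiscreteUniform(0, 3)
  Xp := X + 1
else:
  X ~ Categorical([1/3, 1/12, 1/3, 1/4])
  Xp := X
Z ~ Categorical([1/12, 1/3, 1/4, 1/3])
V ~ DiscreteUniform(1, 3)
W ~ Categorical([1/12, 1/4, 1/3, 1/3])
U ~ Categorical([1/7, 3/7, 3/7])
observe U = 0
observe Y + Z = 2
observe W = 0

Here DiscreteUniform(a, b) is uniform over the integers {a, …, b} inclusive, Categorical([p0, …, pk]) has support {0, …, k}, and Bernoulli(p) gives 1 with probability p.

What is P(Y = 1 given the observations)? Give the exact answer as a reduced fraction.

P(Y = 1 | obs) = 8/15

Enumerate traces; 36 have nonzero weight after conditioning:
  (Y=0, X=0, Z=2, V=1, W=0, U=0) weight 1/10080
  (Y=0, X=0, Z=2, V=2, W=0, U=0) weight 1/10080
  (Y=0, X=0, Z=2, V=3, W=0, U=0) weight 1/10080
  (Y=0, X=1, Z=2, V=1, W=0, U=0) weight 1/10080
  (Y=0, X=1, Z=2, V=2, W=0, U=0) weight 1/10080
  (Y=0, X=1, Z=2, V=3, W=0, U=0) weight 1/10080
  (Y=0, X=2, Z=2, V=1, W=0, U=0) weight 1/10080
  (Y=0, X=2, Z=2, V=2, W=0, U=0) weight 1/10080
  (Y=1, X=0, Z=1, V=1, W=0, U=0) weight 1/5670
  (Y=2, X=0, Z=0, V=1, W=0, U=0) weight 1/45360
  … 26 more
Group by Y:
  weight(Y=0) = 1/840
  weight(Y=1) = 1/630
  weight(Y=2) = 1/5040
Total weight = 1/840 + 1/630 + 1/5040 = 1/336
P(Y=0 | obs) = 1/840 / 1/336 = 2/5
P(Y=1 | obs) = 1/630 / 1/336 = 8/15
P(Y=2 | obs) = 1/5040 / 1/336 = 1/15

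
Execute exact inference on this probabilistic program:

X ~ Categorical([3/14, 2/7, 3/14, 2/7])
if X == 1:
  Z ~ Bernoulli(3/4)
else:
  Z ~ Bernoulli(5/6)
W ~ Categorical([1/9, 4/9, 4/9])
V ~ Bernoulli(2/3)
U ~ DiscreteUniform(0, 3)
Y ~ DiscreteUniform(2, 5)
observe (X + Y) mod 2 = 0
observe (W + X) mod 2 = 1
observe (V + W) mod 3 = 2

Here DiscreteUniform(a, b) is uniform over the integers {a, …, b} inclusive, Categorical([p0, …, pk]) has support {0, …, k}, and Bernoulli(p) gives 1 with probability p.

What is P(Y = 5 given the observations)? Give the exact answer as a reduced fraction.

Enumerate traces; 64 have nonzero weight after conditioning:
  (X=0, Z=0, W=1, V=1, U=0, Y=2) weight 1/1512
  (X=0, Z=0, W=1, V=1, U=0, Y=4) weight 1/1512
  (X=0, Z=0, W=1, V=1, U=1, Y=2) weight 1/1512
  (X=0, Z=0, W=1, V=1, U=1, Y=4) weight 1/1512
  (X=0, Z=0, W=1, V=1, U=2, Y=2) weight 1/1512
  (X=0, Z=0, W=1, V=1, U=2, Y=4) weight 1/1512
  (X=0, Z=0, W=1, V=1, U=3, Y=2) weight 1/1512
  (X=0, Z=0, W=1, V=1, U=3, Y=4) weight 1/1512
  (X=1, Z=0, W=2, V=0, U=0, Y=3) weight 1/1512
  (X=1, Z=0, W=2, V=0, U=0, Y=5) weight 1/1512
  … 54 more
Group by Y:
  weight(Y=2) = 2/63
  weight(Y=3) = 4/189
  weight(Y=4) = 2/63
  weight(Y=5) = 4/189
Total weight = 2/63 + 4/189 + 2/63 + 4/189 = 20/189
P(Y=2 | obs) = 2/63 / 20/189 = 3/10
P(Y=3 | obs) = 4/189 / 20/189 = 1/5
P(Y=4 | obs) = 2/63 / 20/189 = 3/10
P(Y=5 | obs) = 4/189 / 20/189 = 1/5

P(Y = 5 | obs) = 1/5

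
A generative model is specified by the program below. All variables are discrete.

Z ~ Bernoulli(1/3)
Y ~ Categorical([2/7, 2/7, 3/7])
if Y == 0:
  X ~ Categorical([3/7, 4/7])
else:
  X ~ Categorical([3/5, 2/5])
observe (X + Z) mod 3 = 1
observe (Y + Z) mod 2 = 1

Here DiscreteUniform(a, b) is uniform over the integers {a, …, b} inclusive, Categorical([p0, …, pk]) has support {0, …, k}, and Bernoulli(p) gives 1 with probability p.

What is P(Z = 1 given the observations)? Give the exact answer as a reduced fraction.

P(Z = 1 | obs) = 93/149

Enumerate traces; 3 have nonzero weight after conditioning:
  (Z=0, Y=1, X=1) weight 8/105
  (Z=1, Y=0, X=0) weight 2/49
  (Z=1, Y=2, X=0) weight 3/35
Group by Z:
  weight(Z=0) = 8/105
  weight(Z=1) = 31/245
Total weight = 8/105 + 31/245 = 149/735
P(Z=0 | obs) = 8/105 / 149/735 = 56/149
P(Z=1 | obs) = 31/245 / 149/735 = 93/149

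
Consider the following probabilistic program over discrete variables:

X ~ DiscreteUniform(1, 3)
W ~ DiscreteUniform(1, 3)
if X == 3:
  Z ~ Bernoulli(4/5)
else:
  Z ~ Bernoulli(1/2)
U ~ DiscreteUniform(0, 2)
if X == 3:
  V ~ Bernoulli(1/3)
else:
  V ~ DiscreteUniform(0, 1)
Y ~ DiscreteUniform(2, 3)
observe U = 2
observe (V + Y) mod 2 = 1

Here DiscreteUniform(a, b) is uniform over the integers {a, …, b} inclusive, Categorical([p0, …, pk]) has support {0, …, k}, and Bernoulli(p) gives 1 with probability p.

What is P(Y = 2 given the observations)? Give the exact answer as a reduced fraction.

Enumerate traces; 36 have nonzero weight after conditioning:
  (X=1, W=1, Z=0, U=2, V=0, Y=3) weight 1/216
  (X=1, W=1, Z=0, U=2, V=1, Y=2) weight 1/216
  (X=1, W=1, Z=1, U=2, V=0, Y=3) weight 1/216
  (X=1, W=1, Z=1, U=2, V=1, Y=2) weight 1/216
  (X=1, W=2, Z=0, U=2, V=0, Y=3) weight 1/216
  (X=1, W=2, Z=0, U=2, V=1, Y=2) weight 1/216
  (X=1, W=2, Z=1, U=2, V=0, Y=3) weight 1/216
  (X=1, W=2, Z=1, U=2, V=1, Y=2) weight 1/216
  … 28 more
Group by Y:
  weight(Y=2) = 2/27
  weight(Y=3) = 5/54
Total weight = 2/27 + 5/54 = 1/6
P(Y=2 | obs) = 2/27 / 1/6 = 4/9
P(Y=3 | obs) = 5/54 / 1/6 = 5/9

P(Y = 2 | obs) = 4/9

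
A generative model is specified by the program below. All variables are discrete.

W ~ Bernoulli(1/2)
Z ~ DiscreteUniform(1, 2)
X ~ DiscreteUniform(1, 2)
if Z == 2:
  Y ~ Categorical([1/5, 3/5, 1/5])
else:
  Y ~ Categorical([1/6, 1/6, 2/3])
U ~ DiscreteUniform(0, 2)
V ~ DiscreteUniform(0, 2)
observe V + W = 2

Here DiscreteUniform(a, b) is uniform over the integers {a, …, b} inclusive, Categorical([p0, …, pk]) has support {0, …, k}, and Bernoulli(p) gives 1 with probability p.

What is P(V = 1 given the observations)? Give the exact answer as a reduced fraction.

Enumerate traces; 72 have nonzero weight after conditioning:
  (W=0, Z=1, X=1, Y=0, U=0, V=2) weight 1/432
  (W=0, Z=1, X=1, Y=0, U=1, V=2) weight 1/432
  (W=0, Z=1, X=1, Y=0, U=2, V=2) weight 1/432
  (W=0, Z=1, X=1, Y=1, U=0, V=2) weight 1/432
  (W=0, Z=1, X=1, Y=1, U=1, V=2) weight 1/432
  (W=0, Z=1, X=1, Y=1, U=2, V=2) weight 1/432
  (W=0, Z=1, X=1, Y=2, U=0, V=2) weight 1/108
  (W=0, Z=1, X=1, Y=2, U=1, V=2) weight 1/108
  (W=1, Z=1, X=1, Y=0, U=0, V=1) weight 1/432
  … 63 more
Group by V:
  weight(V=1) = 1/6
  weight(V=2) = 1/6
Total weight = 1/6 + 1/6 = 1/3
P(V=1 | obs) = 1/6 / 1/3 = 1/2
P(V=2 | obs) = 1/6 / 1/3 = 1/2

P(V = 1 | obs) = 1/2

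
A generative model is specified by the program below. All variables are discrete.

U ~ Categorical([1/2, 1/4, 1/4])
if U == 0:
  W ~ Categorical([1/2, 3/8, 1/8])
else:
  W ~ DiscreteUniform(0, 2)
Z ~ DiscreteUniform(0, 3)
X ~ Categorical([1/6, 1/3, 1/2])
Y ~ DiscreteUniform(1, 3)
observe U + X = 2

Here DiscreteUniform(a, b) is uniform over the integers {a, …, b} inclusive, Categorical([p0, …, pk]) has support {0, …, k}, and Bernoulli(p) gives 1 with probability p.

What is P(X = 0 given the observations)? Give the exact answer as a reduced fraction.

P(X = 0 | obs) = 1/9

Enumerate traces; 108 have nonzero weight after conditioning:
  (U=0, W=0, Z=0, X=2, Y=1) weight 1/96
  (U=0, W=0, Z=0, X=2, Y=2) weight 1/96
  (U=0, W=0, Z=0, X=2, Y=3) weight 1/96
  (U=0, W=0, Z=1, X=2, Y=1) weight 1/96
  (U=0, W=0, Z=1, X=2, Y=2) weight 1/96
  (U=0, W=0, Z=1, X=2, Y=3) weight 1/96
  (U=0, W=0, Z=2, X=2, Y=1) weight 1/96
  (U=0, W=0, Z=2, X=2, Y=2) weight 1/96
  (U=1, W=0, Z=0, X=1, Y=1) weight 1/432
  (U=2, W=0, Z=0, X=0, Y=1) weight 1/864
  … 98 more
Group by X:
  weight(X=0) = 1/24
  weight(X=1) = 1/12
  weight(X=2) = 1/4
Total weight = 1/24 + 1/12 + 1/4 = 3/8
P(X=0 | obs) = 1/24 / 3/8 = 1/9
P(X=1 | obs) = 1/12 / 3/8 = 2/9
P(X=2 | obs) = 1/4 / 3/8 = 2/3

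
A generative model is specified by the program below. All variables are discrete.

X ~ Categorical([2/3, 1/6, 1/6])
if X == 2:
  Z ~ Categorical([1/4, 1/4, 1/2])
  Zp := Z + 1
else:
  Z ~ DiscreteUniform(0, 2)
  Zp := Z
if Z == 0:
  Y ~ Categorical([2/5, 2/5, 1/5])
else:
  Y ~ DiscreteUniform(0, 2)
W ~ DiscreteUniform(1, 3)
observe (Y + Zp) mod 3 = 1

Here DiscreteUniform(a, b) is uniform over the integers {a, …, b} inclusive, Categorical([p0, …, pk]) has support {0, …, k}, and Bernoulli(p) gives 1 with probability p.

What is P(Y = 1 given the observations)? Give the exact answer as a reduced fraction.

P(Y = 1 | obs) = 150/383

Enumerate traces; 27 have nonzero weight after conditioning:
  (X=0, Z=0, Y=1, W=1) weight 4/135
  (X=0, Z=0, Y=1, W=2) weight 4/135
  (X=0, Z=0, Y=1, W=3) weight 4/135
  (X=0, Z=1, Y=0, W=1) weight 2/81
  (X=0, Z=1, Y=0, W=2) weight 2/81
  (X=0, Z=1, Y=0, W=3) weight 2/81
  (X=0, Z=2, Y=2, W=1) weight 2/81
  (X=0, Z=2, Y=2, W=2) weight 2/81
  … 19 more
Group by Y:
  weight(Y=0) = 59/540
  weight(Y=1) = 5/36
  weight(Y=2) = 23/216
Total weight = 59/540 + 5/36 + 23/216 = 383/1080
P(Y=0 | obs) = 59/540 / 383/1080 = 118/383
P(Y=1 | obs) = 5/36 / 383/1080 = 150/383
P(Y=2 | obs) = 23/216 / 383/1080 = 115/383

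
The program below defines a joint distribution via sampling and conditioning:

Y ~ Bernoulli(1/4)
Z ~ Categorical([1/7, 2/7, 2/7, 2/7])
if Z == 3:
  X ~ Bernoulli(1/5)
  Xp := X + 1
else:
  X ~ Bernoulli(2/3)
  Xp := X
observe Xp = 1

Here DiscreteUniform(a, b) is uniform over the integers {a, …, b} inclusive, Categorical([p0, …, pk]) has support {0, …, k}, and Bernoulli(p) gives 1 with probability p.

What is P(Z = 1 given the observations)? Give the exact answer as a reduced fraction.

Enumerate traces; 8 have nonzero weight after conditioning:
  (Y=0, Z=0, X=1) weight 1/14
  (Y=0, Z=1, X=1) weight 1/7
  (Y=0, Z=2, X=1) weight 1/7
  (Y=0, Z=3, X=0) weight 6/35
  (Y=1, Z=0, X=1) weight 1/42
  (Y=1, Z=1, X=1) weight 1/21
  (Y=1, Z=2, X=1) weight 1/21
  (Y=1, Z=3, X=0) weight 2/35
Group by Z:
  weight(Z=0) = 2/21
  weight(Z=1) = 4/21
  weight(Z=2) = 4/21
  weight(Z=3) = 8/35
Total weight = 2/21 + 4/21 + 4/21 + 8/35 = 74/105
P(Z=0 | obs) = 2/21 / 74/105 = 5/37
P(Z=1 | obs) = 4/21 / 74/105 = 10/37
P(Z=2 | obs) = 4/21 / 74/105 = 10/37
P(Z=3 | obs) = 8/35 / 74/105 = 12/37

P(Z = 1 | obs) = 10/37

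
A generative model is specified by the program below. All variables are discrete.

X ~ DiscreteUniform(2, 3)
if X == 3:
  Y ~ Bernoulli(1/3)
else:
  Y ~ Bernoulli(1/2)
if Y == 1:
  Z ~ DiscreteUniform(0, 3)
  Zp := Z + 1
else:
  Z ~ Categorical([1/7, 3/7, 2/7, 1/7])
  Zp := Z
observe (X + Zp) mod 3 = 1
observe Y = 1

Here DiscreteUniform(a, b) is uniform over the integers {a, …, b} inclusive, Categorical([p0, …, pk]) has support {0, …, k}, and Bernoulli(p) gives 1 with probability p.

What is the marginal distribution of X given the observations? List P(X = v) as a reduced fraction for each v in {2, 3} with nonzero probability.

Enumerate traces; 3 have nonzero weight after conditioning:
  (X=2, Y=1, Z=1) weight 1/16
  (X=3, Y=1, Z=0) weight 1/24
  (X=3, Y=1, Z=3) weight 1/24
Group by X:
  weight(X=2) = 1/16
  weight(X=3) = 1/12
Total weight = 1/16 + 1/12 = 7/48
P(X=2 | obs) = 1/16 / 7/48 = 3/7
P(X=3 | obs) = 1/12 / 7/48 = 4/7

P(X=2) = 3/7, P(X=3) = 4/7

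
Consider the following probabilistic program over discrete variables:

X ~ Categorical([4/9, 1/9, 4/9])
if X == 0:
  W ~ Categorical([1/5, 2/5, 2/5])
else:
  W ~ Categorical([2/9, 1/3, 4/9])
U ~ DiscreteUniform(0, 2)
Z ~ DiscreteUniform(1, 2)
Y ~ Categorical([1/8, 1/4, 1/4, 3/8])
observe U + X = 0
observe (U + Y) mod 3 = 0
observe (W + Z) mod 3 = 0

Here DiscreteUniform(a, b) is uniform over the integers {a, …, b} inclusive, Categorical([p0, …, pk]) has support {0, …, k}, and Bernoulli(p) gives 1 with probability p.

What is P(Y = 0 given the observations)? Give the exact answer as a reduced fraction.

Enumerate traces; 4 have nonzero weight after conditioning:
  (X=0, W=1, U=0, Z=2, Y=0) weight 1/270
  (X=0, W=1, U=0, Z=2, Y=3) weight 1/90
  (X=0, W=2, U=0, Z=1, Y=0) weight 1/270
  (X=0, W=2, U=0, Z=1, Y=3) weight 1/90
Group by Y:
  weight(Y=0) = 1/135
  weight(Y=3) = 1/45
Total weight = 1/135 + 1/45 = 4/135
P(Y=0 | obs) = 1/135 / 4/135 = 1/4
P(Y=3 | obs) = 1/45 / 4/135 = 3/4

P(Y = 0 | obs) = 1/4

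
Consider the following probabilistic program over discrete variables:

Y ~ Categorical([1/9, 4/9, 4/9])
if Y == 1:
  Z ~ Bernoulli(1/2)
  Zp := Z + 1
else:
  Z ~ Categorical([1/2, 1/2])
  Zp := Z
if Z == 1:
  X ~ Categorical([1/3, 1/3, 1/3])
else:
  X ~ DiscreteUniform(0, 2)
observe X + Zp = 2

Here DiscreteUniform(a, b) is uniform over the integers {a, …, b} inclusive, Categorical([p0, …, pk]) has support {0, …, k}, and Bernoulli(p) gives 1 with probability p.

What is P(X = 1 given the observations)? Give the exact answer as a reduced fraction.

P(X = 1 | obs) = 1/2

Enumerate traces; 6 have nonzero weight after conditioning:
  (Y=0, Z=0, X=2) weight 1/54
  (Y=0, Z=1, X=1) weight 1/54
  (Y=1, Z=0, X=1) weight 2/27
  (Y=1, Z=1, X=0) weight 2/27
  (Y=2, Z=0, X=2) weight 2/27
  (Y=2, Z=1, X=1) weight 2/27
Group by X:
  weight(X=0) = 2/27
  weight(X=1) = 1/6
  weight(X=2) = 5/54
Total weight = 2/27 + 1/6 + 5/54 = 1/3
P(X=0 | obs) = 2/27 / 1/3 = 2/9
P(X=1 | obs) = 1/6 / 1/3 = 1/2
P(X=2 | obs) = 5/54 / 1/3 = 5/18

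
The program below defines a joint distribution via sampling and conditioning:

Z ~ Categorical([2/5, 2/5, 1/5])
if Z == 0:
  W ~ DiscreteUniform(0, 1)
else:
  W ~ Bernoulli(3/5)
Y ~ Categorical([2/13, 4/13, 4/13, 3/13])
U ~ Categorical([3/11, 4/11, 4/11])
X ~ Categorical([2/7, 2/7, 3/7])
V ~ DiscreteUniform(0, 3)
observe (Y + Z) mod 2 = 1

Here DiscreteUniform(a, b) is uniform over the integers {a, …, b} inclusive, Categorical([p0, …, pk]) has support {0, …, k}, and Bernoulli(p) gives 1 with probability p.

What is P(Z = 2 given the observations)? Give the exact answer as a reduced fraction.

P(Z = 2 | obs) = 7/33

Enumerate traces; 432 have nonzero weight after conditioning:
  (Z=0, W=0, Y=1, U=0, X=0, V=0) weight 6/5005
  (Z=0, W=0, Y=1, U=0, X=0, V=1) weight 6/5005
  (Z=0, W=0, Y=1, U=0, X=0, V=2) weight 6/5005
  (Z=0, W=0, Y=1, U=0, X=0, V=3) weight 6/5005
  (Z=0, W=0, Y=1, U=0, X=1, V=0) weight 6/5005
  (Z=0, W=0, Y=1, U=0, X=1, V=1) weight 6/5005
  (Z=0, W=0, Y=1, U=0, X=1, V=2) weight 6/5005
  (Z=0, W=0, Y=1, U=0, X=1, V=3) weight 6/5005
  (Z=1, W=0, Y=0, U=0, X=0, V=0) weight 12/25025
  (Z=2, W=0, Y=1, U=0, X=0, V=0) weight 12/25025
  … 422 more
Group by Z:
  weight(Z=0) = 14/65
  weight(Z=1) = 12/65
  weight(Z=2) = 7/65
Total weight = 14/65 + 12/65 + 7/65 = 33/65
P(Z=0 | obs) = 14/65 / 33/65 = 14/33
P(Z=1 | obs) = 12/65 / 33/65 = 4/11
P(Z=2 | obs) = 7/65 / 33/65 = 7/33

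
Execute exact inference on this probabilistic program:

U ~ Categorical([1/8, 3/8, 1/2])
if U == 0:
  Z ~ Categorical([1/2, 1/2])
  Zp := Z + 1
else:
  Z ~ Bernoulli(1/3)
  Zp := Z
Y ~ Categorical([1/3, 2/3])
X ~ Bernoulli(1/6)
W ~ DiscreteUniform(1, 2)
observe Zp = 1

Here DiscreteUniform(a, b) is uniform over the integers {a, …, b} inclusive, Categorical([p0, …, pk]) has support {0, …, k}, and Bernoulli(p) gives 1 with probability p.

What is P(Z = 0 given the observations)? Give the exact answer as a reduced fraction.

Enumerate traces; 24 have nonzero weight after conditioning:
  (U=0, Z=0, Y=0, X=0, W=1) weight 5/576
  (U=0, Z=0, Y=0, X=0, W=2) weight 5/576
  (U=0, Z=0, Y=0, X=1, W=1) weight 1/576
  (U=0, Z=0, Y=0, X=1, W=2) weight 1/576
  (U=0, Z=0, Y=1, X=0, W=1) weight 5/288
  (U=0, Z=0, Y=1, X=0, W=2) weight 5/288
  (U=0, Z=0, Y=1, X=1, W=1) weight 1/288
  (U=0, Z=0, Y=1, X=1, W=2) weight 1/288
  (U=1, Z=1, Y=0, X=0, W=1) weight 5/288
  … 15 more
Group by Z:
  weight(Z=0) = 1/16
  weight(Z=1) = 7/24
Total weight = 1/16 + 7/24 = 17/48
P(Z=0 | obs) = 1/16 / 17/48 = 3/17
P(Z=1 | obs) = 7/24 / 17/48 = 14/17

P(Z = 0 | obs) = 3/17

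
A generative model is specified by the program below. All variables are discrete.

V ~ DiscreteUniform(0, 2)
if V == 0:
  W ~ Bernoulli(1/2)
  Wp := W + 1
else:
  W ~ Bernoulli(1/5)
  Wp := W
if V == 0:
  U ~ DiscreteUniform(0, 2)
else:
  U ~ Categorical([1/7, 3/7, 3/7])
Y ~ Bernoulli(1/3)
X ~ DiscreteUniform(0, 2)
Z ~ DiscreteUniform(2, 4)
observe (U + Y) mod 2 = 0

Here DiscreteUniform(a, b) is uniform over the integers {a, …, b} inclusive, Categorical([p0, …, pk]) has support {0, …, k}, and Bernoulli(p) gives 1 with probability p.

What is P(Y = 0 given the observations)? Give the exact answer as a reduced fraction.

P(Y = 0 | obs) = 76/101

Enumerate traces; 162 have nonzero weight after conditioning:
  (V=0, W=0, U=0, Y=0, X=0, Z=2) weight 1/243
  (V=0, W=0, U=0, Y=0, X=0, Z=3) weight 1/243
  (V=0, W=0, U=0, Y=0, X=0, Z=4) weight 1/243
  (V=0, W=0, U=0, Y=0, X=1, Z=2) weight 1/243
  (V=0, W=0, U=0, Y=0, X=1, Z=3) weight 1/243
  (V=0, W=0, U=0, Y=0, X=1, Z=4) weight 1/243
  (V=0, W=0, U=0, Y=0, X=2, Z=2) weight 1/243
  (V=0, W=0, U=0, Y=0, X=2, Z=3) weight 1/243
  (V=0, W=0, U=1, Y=1, X=0, Z=2) weight 1/486
  … 153 more
Group by Y:
  weight(Y=0) = 76/189
  weight(Y=1) = 25/189
Total weight = 76/189 + 25/189 = 101/189
P(Y=0 | obs) = 76/189 / 101/189 = 76/101
P(Y=1 | obs) = 25/189 / 101/189 = 25/101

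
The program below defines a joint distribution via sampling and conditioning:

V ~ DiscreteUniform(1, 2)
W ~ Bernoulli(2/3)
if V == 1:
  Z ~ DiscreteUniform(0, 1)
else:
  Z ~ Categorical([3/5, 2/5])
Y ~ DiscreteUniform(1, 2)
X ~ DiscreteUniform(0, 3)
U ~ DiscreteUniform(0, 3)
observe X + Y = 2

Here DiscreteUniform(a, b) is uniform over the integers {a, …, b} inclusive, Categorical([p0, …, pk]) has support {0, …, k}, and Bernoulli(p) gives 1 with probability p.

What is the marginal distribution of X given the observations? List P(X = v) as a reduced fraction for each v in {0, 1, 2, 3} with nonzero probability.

Enumerate traces; 64 have nonzero weight after conditioning:
  (V=1, W=0, Z=0, Y=1, X=1, U=0) weight 1/384
  (V=1, W=0, Z=0, Y=1, X=1, U=1) weight 1/384
  (V=1, W=0, Z=0, Y=1, X=1, U=2) weight 1/384
  (V=1, W=0, Z=0, Y=1, X=1, U=3) weight 1/384
  (V=1, W=0, Z=0, Y=2, X=0, U=0) weight 1/384
  (V=1, W=0, Z=0, Y=2, X=0, U=1) weight 1/384
  (V=1, W=0, Z=0, Y=2, X=0, U=2) weight 1/384
  (V=1, W=0, Z=0, Y=2, X=0, U=3) weight 1/384
  … 56 more
Group by X:
  weight(X=0) = 1/8
  weight(X=1) = 1/8
Total weight = 1/8 + 1/8 = 1/4
P(X=0 | obs) = 1/8 / 1/4 = 1/2
P(X=1 | obs) = 1/8 / 1/4 = 1/2

P(X=0) = 1/2, P(X=1) = 1/2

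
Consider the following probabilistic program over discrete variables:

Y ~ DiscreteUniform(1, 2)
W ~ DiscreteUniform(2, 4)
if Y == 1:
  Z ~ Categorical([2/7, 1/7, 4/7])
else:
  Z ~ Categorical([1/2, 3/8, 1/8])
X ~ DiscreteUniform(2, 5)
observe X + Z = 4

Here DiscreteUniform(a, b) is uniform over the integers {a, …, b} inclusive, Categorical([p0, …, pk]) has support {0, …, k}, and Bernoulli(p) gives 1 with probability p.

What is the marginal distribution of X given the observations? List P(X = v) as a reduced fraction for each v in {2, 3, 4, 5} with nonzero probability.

Enumerate traces; 18 have nonzero weight after conditioning:
  (Y=1, W=2, Z=0, X=4) weight 1/84
  (Y=1, W=2, Z=1, X=3) weight 1/168
  (Y=1, W=2, Z=2, X=2) weight 1/42
  (Y=1, W=3, Z=0, X=4) weight 1/84
  (Y=1, W=3, Z=1, X=3) weight 1/168
  (Y=1, W=3, Z=2, X=2) weight 1/42
  (Y=1, W=4, Z=0, X=4) weight 1/84
  (Y=1, W=4, Z=1, X=3) weight 1/168
  … 10 more
Group by X:
  weight(X=2) = 39/448
  weight(X=3) = 29/448
  weight(X=4) = 11/112
Total weight = 39/448 + 29/448 + 11/112 = 1/4
P(X=2 | obs) = 39/448 / 1/4 = 39/112
P(X=3 | obs) = 29/448 / 1/4 = 29/112
P(X=4 | obs) = 11/112 / 1/4 = 11/28

P(X=2) = 39/112, P(X=3) = 29/112, P(X=4) = 11/28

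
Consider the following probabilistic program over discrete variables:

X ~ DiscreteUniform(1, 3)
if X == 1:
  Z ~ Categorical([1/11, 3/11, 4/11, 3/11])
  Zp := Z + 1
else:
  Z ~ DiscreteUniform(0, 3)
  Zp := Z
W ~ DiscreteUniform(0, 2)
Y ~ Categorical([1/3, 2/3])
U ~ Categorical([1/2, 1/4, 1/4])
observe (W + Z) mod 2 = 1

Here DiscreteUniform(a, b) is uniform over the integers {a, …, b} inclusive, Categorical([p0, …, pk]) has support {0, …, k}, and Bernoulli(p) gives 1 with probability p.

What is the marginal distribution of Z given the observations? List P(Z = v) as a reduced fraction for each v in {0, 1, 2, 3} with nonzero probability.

Enumerate traces; 108 have nonzero weight after conditioning:
  (X=1, Z=0, W=1, Y=0, U=0) weight 1/594
  (X=1, Z=0, W=1, Y=0, U=1) weight 1/1188
  (X=1, Z=0, W=1, Y=0, U=2) weight 1/1188
  (X=1, Z=0, W=1, Y=1, U=0) weight 1/297
  (X=1, Z=0, W=1, Y=1, U=1) weight 1/594
  (X=1, Z=0, W=1, Y=1, U=2) weight 1/594
  (X=1, Z=1, W=0, Y=0, U=0) weight 1/198
  (X=1, Z=1, W=0, Y=0, U=1) weight 1/396
  (X=1, Z=2, W=1, Y=0, U=0) weight 2/297
  (X=1, Z=3, W=0, Y=0, U=0) weight 1/198
  … 98 more
Group by Z:
  weight(Z=0) = 13/198
  weight(Z=1) = 17/99
  weight(Z=2) = 19/198
  weight(Z=3) = 17/99
Total weight = 13/198 + 17/99 + 19/198 + 17/99 = 50/99
P(Z=0 | obs) = 13/198 / 50/99 = 13/100
P(Z=1 | obs) = 17/99 / 50/99 = 17/50
P(Z=2 | obs) = 19/198 / 50/99 = 19/100
P(Z=3 | obs) = 17/99 / 50/99 = 17/50

P(Z=0) = 13/100, P(Z=1) = 17/50, P(Z=2) = 19/100, P(Z=3) = 17/50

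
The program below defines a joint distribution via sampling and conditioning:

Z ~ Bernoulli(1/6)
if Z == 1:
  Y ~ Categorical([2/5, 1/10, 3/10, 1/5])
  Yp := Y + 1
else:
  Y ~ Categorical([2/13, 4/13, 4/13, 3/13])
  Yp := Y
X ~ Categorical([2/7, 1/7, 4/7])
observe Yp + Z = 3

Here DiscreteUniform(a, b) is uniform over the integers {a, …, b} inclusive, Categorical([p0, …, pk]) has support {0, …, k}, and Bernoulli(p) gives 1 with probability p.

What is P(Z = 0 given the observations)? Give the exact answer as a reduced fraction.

P(Z = 0 | obs) = 150/163

Enumerate traces; 6 have nonzero weight after conditioning:
  (Z=0, Y=3, X=0) weight 5/91
  (Z=0, Y=3, X=1) weight 5/182
  (Z=0, Y=3, X=2) weight 10/91
  (Z=1, Y=1, X=0) weight 1/210
  (Z=1, Y=1, X=1) weight 1/420
  (Z=1, Y=1, X=2) weight 1/105
Group by Z:
  weight(Z=0) = 5/26
  weight(Z=1) = 1/60
Total weight = 5/26 + 1/60 = 163/780
P(Z=0 | obs) = 5/26 / 163/780 = 150/163
P(Z=1 | obs) = 1/60 / 163/780 = 13/163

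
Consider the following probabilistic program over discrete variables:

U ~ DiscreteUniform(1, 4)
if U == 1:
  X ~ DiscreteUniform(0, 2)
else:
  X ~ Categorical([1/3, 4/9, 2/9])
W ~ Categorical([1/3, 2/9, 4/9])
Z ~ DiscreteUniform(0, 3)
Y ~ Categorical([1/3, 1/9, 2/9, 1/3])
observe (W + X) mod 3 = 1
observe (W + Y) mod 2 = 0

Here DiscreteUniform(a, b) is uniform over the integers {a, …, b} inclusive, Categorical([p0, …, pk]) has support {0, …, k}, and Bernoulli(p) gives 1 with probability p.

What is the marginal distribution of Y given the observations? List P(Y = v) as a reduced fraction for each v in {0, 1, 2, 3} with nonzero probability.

Enumerate traces; 96 have nonzero weight after conditioning:
  (U=1, X=0, W=1, Z=0, Y=1) weight 1/1944
  (U=1, X=0, W=1, Z=0, Y=3) weight 1/648
  (U=1, X=0, W=1, Z=1, Y=1) weight 1/1944
  (U=1, X=0, W=1, Z=1, Y=3) weight 1/648
  (U=1, X=0, W=1, Z=2, Y=1) weight 1/1944
  (U=1, X=0, W=1, Z=2, Y=3) weight 1/648
  (U=1, X=0, W=1, Z=3, Y=1) weight 1/1944
  (U=1, X=0, W=1, Z=3, Y=3) weight 1/648
  (U=1, X=1, W=0, Z=0, Y=0) weight 1/432
  (U=1, X=1, W=0, Z=0, Y=2) weight 1/648
  … 86 more
Group by Y:
  weight(Y=0) = 1/12
  weight(Y=1) = 2/243
  weight(Y=2) = 1/18
  weight(Y=3) = 2/81
Total weight = 1/12 + 2/243 + 1/18 + 2/81 = 167/972
P(Y=0 | obs) = 1/12 / 167/972 = 81/167
P(Y=1 | obs) = 2/243 / 167/972 = 8/167
P(Y=2 | obs) = 1/18 / 167/972 = 54/167
P(Y=3 | obs) = 2/81 / 167/972 = 24/167

P(Y=0) = 81/167, P(Y=1) = 8/167, P(Y=2) = 54/167, P(Y=3) = 24/167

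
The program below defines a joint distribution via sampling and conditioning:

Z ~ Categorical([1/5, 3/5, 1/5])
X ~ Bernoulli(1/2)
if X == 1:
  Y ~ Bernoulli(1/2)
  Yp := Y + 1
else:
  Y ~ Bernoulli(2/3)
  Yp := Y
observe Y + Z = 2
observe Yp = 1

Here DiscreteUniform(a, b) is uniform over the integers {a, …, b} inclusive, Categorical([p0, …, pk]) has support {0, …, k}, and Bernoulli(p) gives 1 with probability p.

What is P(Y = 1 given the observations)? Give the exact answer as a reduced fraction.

P(Y = 1 | obs) = 4/5

Enumerate traces; 2 have nonzero weight after conditioning:
  (Z=1, X=0, Y=1) weight 1/5
  (Z=2, X=1, Y=0) weight 1/20
Group by Y:
  weight(Y=0) = 1/20
  weight(Y=1) = 1/5
Total weight = 1/20 + 1/5 = 1/4
P(Y=0 | obs) = 1/20 / 1/4 = 1/5
P(Y=1 | obs) = 1/5 / 1/4 = 4/5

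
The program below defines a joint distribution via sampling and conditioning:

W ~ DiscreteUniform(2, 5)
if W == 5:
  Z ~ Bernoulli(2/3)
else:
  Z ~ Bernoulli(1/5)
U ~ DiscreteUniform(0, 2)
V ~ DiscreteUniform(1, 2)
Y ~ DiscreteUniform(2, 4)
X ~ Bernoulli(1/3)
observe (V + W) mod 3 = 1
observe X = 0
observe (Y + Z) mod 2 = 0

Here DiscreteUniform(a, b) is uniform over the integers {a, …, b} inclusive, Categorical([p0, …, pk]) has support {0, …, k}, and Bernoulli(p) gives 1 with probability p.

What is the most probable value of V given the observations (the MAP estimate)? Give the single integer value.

Enumerate traces; 27 have nonzero weight after conditioning:
  (W=2, Z=0, U=0, V=2, Y=2, X=0) weight 1/135
  (W=2, Z=0, U=0, V=2, Y=4, X=0) weight 1/135
  (W=2, Z=0, U=1, V=2, Y=2, X=0) weight 1/135
  (W=2, Z=0, U=1, V=2, Y=4, X=0) weight 1/135
  (W=2, Z=0, U=2, V=2, Y=2, X=0) weight 1/135
  (W=2, Z=0, U=2, V=2, Y=4, X=0) weight 1/135
  (W=2, Z=1, U=0, V=2, Y=3, X=0) weight 1/540
  (W=2, Z=1, U=1, V=2, Y=3, X=0) weight 1/540
  (W=3, Z=0, U=0, V=1, Y=2, X=0) weight 1/135
  … 18 more
Group by V:
  weight(V=1) = 1/20
  weight(V=2) = 47/540
Total weight = 1/20 + 47/540 = 37/270
P(V=1 | obs) = 1/20 / 37/270 = 27/74
P(V=2 | obs) = 47/540 / 37/270 = 47/74
argmax = 2

argmax_v P(V = v | obs) = 2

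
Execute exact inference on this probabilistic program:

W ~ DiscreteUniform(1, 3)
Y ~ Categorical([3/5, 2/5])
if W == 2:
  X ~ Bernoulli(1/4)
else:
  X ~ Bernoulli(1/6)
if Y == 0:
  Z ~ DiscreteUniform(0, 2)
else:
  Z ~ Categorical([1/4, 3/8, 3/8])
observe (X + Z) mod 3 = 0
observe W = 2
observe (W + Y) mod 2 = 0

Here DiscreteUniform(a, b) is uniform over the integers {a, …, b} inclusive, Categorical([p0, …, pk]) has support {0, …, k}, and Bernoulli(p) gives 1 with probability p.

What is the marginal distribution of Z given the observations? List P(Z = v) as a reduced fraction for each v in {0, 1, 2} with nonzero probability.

Enumerate traces; 2 have nonzero weight after conditioning:
  (W=2, Y=0, X=0, Z=0) weight 1/20
  (W=2, Y=0, X=1, Z=2) weight 1/60
Group by Z:
  weight(Z=0) = 1/20
  weight(Z=2) = 1/60
Total weight = 1/20 + 1/60 = 1/15
P(Z=0 | obs) = 1/20 / 1/15 = 3/4
P(Z=2 | obs) = 1/60 / 1/15 = 1/4

P(Z=0) = 3/4, P(Z=2) = 1/4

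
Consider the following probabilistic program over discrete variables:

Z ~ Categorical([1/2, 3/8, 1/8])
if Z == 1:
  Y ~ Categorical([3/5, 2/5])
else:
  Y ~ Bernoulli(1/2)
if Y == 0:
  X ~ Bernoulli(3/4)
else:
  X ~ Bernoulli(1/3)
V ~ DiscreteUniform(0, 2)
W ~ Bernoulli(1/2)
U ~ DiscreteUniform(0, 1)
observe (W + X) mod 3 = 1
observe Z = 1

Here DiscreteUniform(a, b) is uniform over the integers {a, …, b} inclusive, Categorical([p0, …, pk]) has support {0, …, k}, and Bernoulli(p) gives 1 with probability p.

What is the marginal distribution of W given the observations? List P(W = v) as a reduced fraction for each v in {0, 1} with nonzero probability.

P(W=0) = 7/12, P(W=1) = 5/12

Enumerate traces; 24 have nonzero weight after conditioning:
  (Z=1, Y=0, X=0, V=0, W=1, U=0) weight 3/640
  (Z=1, Y=0, X=0, V=0, W=1, U=1) weight 3/640
  (Z=1, Y=0, X=0, V=1, W=1, U=0) weight 3/640
  (Z=1, Y=0, X=0, V=1, W=1, U=1) weight 3/640
  (Z=1, Y=0, X=0, V=2, W=1, U=0) weight 3/640
  (Z=1, Y=0, X=0, V=2, W=1, U=1) weight 3/640
  (Z=1, Y=0, X=1, V=0, W=0, U=0) weight 9/640
  (Z=1, Y=0, X=1, V=0, W=0, U=1) weight 9/640
  … 16 more
Group by W:
  weight(W=0) = 7/64
  weight(W=1) = 5/64
Total weight = 7/64 + 5/64 = 3/16
P(W=0 | obs) = 7/64 / 3/16 = 7/12
P(W=1 | obs) = 5/64 / 3/16 = 5/12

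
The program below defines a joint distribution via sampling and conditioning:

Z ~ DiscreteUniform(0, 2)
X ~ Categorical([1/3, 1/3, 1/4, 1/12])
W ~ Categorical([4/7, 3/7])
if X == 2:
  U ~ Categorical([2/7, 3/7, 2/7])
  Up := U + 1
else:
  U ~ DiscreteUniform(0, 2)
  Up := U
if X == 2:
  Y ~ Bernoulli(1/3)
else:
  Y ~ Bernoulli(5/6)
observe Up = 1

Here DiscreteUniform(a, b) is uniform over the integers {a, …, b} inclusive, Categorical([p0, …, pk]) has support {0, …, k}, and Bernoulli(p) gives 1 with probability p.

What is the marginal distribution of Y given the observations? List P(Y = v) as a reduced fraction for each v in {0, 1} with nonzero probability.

Enumerate traces; 48 have nonzero weight after conditioning:
  (Z=0, X=0, W=0, U=1, Y=0) weight 2/567
  (Z=0, X=0, W=0, U=1, Y=1) weight 10/567
  (Z=0, X=0, W=1, U=1, Y=0) weight 1/378
  (Z=0, X=0, W=1, U=1, Y=1) weight 5/378
  (Z=0, X=1, W=0, U=1, Y=0) weight 2/567
  (Z=0, X=1, W=0, U=1, Y=1) weight 10/567
  (Z=0, X=1, W=1, U=1, Y=0) weight 1/378
  (Z=0, X=1, W=1, U=1, Y=1) weight 5/378
  … 40 more
Group by Y:
  weight(Y=0) = 5/56
  weight(Y=1) = 13/56
Total weight = 5/56 + 13/56 = 9/28
P(Y=0 | obs) = 5/56 / 9/28 = 5/18
P(Y=1 | obs) = 13/56 / 9/28 = 13/18

P(Y=0) = 5/18, P(Y=1) = 13/18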